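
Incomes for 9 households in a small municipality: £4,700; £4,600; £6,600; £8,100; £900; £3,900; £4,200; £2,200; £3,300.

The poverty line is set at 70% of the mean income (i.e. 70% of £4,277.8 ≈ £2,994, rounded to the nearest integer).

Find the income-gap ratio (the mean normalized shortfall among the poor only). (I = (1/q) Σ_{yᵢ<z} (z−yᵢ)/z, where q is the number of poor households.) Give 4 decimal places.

0.4823

Incomes under z: £900, £2,200 (q = 2 of N = 9).
Shortfall ratios (z−y)/z: 0.6994, 0.2652; sum = 0.964596.
I averages over the q = 2 poor units only: 0.964596 / 2 = 0.4823.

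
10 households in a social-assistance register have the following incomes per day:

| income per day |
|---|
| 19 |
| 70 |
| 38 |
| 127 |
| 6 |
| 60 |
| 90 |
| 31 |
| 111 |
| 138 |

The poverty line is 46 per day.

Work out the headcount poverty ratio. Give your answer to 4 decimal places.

4 of the 10 households have income below 46.
H = 4/10 = 0.4000.

0.4000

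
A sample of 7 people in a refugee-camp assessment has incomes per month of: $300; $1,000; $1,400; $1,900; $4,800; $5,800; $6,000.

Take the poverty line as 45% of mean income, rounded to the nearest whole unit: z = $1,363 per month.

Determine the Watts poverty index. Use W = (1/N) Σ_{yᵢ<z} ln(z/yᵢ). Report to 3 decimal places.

Below z: $300, $1,000 (q = 2 of N = 7).
Log gaps: ln(1363/300) = 1.5137; ln(1363/1000) = 0.3097.
W = 1.823349 / 7 = 0.260.

0.260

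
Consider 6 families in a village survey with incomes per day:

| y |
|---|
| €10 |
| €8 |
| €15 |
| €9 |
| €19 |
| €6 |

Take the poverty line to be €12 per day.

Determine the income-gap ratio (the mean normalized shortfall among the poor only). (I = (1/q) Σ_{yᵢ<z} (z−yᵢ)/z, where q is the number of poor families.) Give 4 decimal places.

Poor units: €6, €8, €9, €10 (q = 4 of N = 6).
Shortfall ratios (z−y)/z: 0.5000, 0.3333, 0.2500, 0.1667; sum = 1.250000.
The income-gap ratio divides by q (the poor only): 1.250000 / 4 = 0.3125.

0.3125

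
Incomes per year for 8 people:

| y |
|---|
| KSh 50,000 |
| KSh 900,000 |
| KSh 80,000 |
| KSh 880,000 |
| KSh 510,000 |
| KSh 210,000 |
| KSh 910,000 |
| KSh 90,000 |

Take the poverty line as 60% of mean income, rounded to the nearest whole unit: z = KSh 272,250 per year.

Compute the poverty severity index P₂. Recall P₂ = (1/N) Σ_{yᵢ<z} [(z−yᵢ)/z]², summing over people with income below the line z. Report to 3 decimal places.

Incomes under z: KSh 50,000, KSh 80,000, KSh 90,000, KSh 210,000 (q = 4 of N = 8).
Gap ratios (z−y)/z: (272250−50000)/272250 = 0.8163; (272250−80000)/272250 = 0.7062; (272250−90000)/272250 = 0.6694; (272250−210000)/272250 = 0.2287.
Squared: 0.6664; 0.4987; 0.4481; 0.0523.
Sum = 1.665477; P₂ = 1.665477 / 8 = 0.208.

0.208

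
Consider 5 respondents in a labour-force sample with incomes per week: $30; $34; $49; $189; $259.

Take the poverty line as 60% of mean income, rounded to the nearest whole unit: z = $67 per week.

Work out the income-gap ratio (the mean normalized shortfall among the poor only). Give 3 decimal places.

0.438

Below the line: $30, $34, $49 (q = 3 of N = 5).
Shortfall ratios (z−y)/z: 0.5522, 0.4925, 0.2687; sum = 1.313433.
The income-gap ratio divides by q (the poor only): 1.313433 / 3 = 0.438.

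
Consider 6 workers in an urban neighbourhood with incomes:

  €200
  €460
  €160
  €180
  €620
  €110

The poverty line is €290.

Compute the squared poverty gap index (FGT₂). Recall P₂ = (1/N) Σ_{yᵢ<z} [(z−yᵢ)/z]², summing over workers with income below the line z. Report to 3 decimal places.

0.138

Below the line: €110, €160, €180, €200 (q = 4 of N = 6).
Gap ratios (z−y)/z: (290−110)/290 = 0.6207; (290−160)/290 = 0.4483; (290−180)/290 = 0.3793; (290−200)/290 = 0.3103.
Squared: 0.3853; 0.2010; 0.1439; 0.0963.
Sum = 0.826397; P₂ = 0.826397 / 6 = 0.138.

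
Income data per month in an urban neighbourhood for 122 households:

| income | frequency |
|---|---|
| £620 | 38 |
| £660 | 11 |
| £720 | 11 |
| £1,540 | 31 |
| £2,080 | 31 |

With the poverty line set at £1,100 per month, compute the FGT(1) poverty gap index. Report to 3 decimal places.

Below the line: 38×£620, 11×£660, 11×£720 (q = 60 of N = 122).
Relative gaps: (1100−620)/1100 = 0.4364 (×38); (1100−660)/1100 = 0.4000 (×11); (1100−720)/1100 = 0.3455 (×11).
Σ = 24.781818. Dividing by the full population N = 122 gives P₁ = 0.203.

0.203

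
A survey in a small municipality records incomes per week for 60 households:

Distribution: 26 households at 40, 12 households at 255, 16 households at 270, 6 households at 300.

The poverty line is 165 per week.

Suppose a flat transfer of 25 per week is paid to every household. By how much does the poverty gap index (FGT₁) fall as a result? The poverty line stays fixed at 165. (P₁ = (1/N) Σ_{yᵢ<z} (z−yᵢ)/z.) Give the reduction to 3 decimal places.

0.066

Before: below the line — 26×40; poverty gap index (FGT₁) = 0.32828.
After the 25 transfer: below the line — 26×65; poverty gap index (FGT₁) = 0.26263.
Reduction = 0.32828 − 0.26263 = 0.066.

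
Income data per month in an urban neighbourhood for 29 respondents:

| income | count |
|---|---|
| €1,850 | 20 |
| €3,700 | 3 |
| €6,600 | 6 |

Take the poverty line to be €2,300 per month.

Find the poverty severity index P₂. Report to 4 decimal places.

Poor units: 20×€1,850 (q = 20 of N = 29).
Normalized shortfalls: (2300−1850)/2300 = 0.1957 (×20).
Squared: 0.0383 (×20).
Sum = 0.765595; P₂ = 0.765595 / 29 = 0.0264.

0.0264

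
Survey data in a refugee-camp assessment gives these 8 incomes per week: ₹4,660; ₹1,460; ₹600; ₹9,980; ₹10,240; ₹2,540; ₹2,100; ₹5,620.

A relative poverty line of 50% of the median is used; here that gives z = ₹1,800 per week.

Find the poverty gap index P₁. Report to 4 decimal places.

Below z: ₹600, ₹1,460 (q = 2 of N = 8).
Normalized shortfalls: (1800−600)/1800 = 0.6667; (1800−1460)/1800 = 0.1889.
Sum of shortfalls = 0.855556; P₁ averages over all N: 0.855556 / 8 = 0.1069.

0.1069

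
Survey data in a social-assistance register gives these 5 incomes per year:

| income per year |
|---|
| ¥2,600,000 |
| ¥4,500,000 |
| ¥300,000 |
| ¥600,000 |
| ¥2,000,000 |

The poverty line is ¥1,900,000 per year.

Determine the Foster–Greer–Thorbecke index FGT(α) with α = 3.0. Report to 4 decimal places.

0.1835

Poor units: ¥300,000, ¥600,000 (q = 2 of N = 5).
Gap ratios (z−y)/z: (1900000−300000)/1900000 = 0.8421; (1900000−600000)/1900000 = 0.6842.
Raised to α = 3.0: 0.59717; 0.32031.
Sum = 0.917481; FGT(3.0) = 0.917481 / 5 = 0.1835.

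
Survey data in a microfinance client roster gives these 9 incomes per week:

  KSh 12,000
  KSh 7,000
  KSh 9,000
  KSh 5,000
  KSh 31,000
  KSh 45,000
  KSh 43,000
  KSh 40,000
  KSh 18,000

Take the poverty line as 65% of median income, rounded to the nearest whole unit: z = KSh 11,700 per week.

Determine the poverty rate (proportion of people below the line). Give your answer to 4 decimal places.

3 of the 9 people have income below KSh 11,700.
H = 3/9 = 0.3333.

0.3333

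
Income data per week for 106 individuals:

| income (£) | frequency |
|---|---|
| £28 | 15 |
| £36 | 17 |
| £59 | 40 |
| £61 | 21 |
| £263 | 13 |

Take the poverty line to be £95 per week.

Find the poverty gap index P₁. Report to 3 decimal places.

Below z: 15×£28, 17×£36, 40×£59, 21×£61 (q = 93 of N = 106).
Shortfall ratios: (95−28)/95 = 0.7053 (×15); (95−36)/95 = 0.6211 (×17); (95−59)/95 = 0.3789 (×40); (95−61)/95 = 0.3579 (×21).
Sum of shortfalls = 43.810526; P₁ averages over all N: 43.810526 / 106 = 0.413.

0.413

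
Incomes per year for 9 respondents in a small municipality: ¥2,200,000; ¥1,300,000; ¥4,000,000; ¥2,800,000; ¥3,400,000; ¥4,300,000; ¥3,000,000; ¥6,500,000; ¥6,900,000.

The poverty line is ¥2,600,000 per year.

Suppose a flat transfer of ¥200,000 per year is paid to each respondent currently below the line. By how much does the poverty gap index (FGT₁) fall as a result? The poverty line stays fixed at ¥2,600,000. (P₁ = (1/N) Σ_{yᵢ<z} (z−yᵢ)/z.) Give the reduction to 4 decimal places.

0.0171

Before: below the line — ¥1,300,000, ¥2,200,000; poverty gap index (FGT₁) = 0.072650.
After the ¥200,000 transfer: below the line — ¥1,500,000, ¥2,400,000; poverty gap index (FGT₁) = 0.055556.
Reduction = 0.072650 − 0.055556 = 0.0171.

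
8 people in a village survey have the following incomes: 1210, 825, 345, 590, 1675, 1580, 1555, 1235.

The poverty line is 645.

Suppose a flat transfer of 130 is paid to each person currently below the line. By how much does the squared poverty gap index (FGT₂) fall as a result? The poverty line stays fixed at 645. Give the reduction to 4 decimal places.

0.0193

Before: below the line — 345, 590; squared poverty gap index (FGT₂) = 0.027951.
After the 130 transfer: below the line — 475; squared poverty gap index (FGT₂) = 0.008683.
Reduction = 0.027951 − 0.008683 = 0.0193.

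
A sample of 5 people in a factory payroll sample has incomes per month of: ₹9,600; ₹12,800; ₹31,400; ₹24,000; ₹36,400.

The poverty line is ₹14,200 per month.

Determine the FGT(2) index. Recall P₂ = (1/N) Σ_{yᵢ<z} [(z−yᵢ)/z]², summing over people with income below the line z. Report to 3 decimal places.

0.023

Below z: ₹9,600, ₹12,800 (q = 2 of N = 5).
Normalized shortfalls: (14200−9600)/14200 = 0.3239; (14200−12800)/14200 = 0.0986.
Squared: 0.1049; 0.0097.
Sum = 0.114660; P₂ = 0.114660 / 5 = 0.023.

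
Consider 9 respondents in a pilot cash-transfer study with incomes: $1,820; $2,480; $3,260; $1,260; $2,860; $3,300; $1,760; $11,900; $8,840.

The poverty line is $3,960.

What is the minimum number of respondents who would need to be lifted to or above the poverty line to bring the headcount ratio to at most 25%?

5

7 of the 9 respondents are poor, so H = 7/9 = 0.778.
A headcount ratio of at most 25% allows at most ⌊0.25 × 9⌋ = 2 poor respondents.
So at least 7 − 2 = 5 must be lifted.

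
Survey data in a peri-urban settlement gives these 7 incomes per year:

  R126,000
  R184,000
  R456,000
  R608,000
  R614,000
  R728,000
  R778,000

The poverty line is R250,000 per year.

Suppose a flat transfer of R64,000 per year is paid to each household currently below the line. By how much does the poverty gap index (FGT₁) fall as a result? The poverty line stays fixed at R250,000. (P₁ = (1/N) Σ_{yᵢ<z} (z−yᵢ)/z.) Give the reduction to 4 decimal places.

Before: below the line — R126,000, R184,000; poverty gap index (FGT₁) = 0.108571.
After the R64,000 transfer: below the line — R190,000, R248,000; poverty gap index (FGT₁) = 0.035429.
Reduction = 0.108571 − 0.035429 = 0.0731.

0.0731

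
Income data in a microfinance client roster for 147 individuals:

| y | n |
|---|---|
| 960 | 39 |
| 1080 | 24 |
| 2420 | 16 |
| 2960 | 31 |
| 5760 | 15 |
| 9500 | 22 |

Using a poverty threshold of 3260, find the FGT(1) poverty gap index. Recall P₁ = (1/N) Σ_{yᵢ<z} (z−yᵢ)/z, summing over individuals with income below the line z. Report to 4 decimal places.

0.3438

Poor units: 39×960, 24×1080, 16×2420, 31×2960 (q = 110 of N = 147).
Gap ratios (z−y)/z: (3260−960)/3260 = 0.7055 (×39); (3260−1080)/3260 = 0.6687 (×24); (3260−2420)/3260 = 0.2577 (×16); (3260−2960)/3260 = 0.0920 (×31).
Σ = 50.539877. Dividing by the full population N = 147 gives P₁ = 0.3438.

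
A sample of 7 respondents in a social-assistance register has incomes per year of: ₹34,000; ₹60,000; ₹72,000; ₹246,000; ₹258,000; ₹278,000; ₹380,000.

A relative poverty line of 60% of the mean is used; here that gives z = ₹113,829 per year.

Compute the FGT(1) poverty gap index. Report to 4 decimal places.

0.2202

Incomes under z: ₹34,000, ₹60,000, ₹72,000 (q = 3 of N = 7).
Relative gaps: (113829−34000)/113829 = 0.7013; (113829−60000)/113829 = 0.4729; (113829−72000)/113829 = 0.3675.
Sum of shortfalls = 1.541672; P₁ averages over all N: 1.541672 / 7 = 0.2202.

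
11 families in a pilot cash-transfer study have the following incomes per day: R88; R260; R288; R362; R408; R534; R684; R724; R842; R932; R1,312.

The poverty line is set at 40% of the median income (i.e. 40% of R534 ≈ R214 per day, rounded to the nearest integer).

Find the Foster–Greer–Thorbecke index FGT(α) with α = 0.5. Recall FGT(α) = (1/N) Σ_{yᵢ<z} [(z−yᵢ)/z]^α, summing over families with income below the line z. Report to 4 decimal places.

Below the line: R88 (q = 1 of N = 11).
Shortfall ratios: (214−88)/214 = 0.5888.
Raised to α = 0.5: 0.76732.
Sum = 0.767323; FGT(0.5) = 0.767323 / 11 = 0.0698.

0.0698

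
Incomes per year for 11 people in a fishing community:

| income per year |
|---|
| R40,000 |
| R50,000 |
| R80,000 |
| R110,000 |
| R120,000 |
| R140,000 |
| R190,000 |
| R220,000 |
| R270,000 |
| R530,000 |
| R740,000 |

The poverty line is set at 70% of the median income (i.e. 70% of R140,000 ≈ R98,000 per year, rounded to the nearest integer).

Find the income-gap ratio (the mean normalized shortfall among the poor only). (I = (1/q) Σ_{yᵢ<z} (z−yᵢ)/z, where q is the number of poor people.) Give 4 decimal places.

0.4218

Poor units: R40,000, R50,000, R80,000 (q = 3 of N = 11).
Relative gaps: 0.5918, 0.4898, 0.1837; sum = 1.265306.
I averages over the q = 3 poor units only: 1.265306 / 3 = 0.4218.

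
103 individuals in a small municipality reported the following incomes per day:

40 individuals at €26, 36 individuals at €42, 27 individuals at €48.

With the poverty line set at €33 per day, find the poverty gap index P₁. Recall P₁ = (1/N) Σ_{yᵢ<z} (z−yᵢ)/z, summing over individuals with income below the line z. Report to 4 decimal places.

Below the line: 40×€26 (q = 40 of N = 103).
Relative gaps: (33−26)/33 = 0.2121 (×40).
Sum of shortfalls = 8.484848; P₁ averages over all N: 8.484848 / 103 = 0.0824.

0.0824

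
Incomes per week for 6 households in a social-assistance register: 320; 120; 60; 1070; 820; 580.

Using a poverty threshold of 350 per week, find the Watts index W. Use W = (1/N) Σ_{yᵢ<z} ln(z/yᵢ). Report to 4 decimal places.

0.4873

Below the line: 60, 120, 320 (q = 3 of N = 6).
ln(z/y) terms: ln(350/60) = 1.7636; ln(350/120) = 1.0704; ln(350/320) = 0.0896.
W = 2.923642 / 6 = 0.4873.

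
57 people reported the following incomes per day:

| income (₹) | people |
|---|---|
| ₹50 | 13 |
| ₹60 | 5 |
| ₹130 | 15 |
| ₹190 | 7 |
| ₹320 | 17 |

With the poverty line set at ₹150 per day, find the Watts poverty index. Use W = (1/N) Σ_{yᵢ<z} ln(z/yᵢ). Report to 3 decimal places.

0.369

Poor units: 13×₹50, 5×₹60, 15×₹130 (q = 33 of N = 57).
Log gaps: ln(150/50) = 1.0986 (×13); ln(150/60) = 0.9163 (×5); ln(150/130) = 0.1431 (×15).
W = 21.009926 / 57 = 0.369.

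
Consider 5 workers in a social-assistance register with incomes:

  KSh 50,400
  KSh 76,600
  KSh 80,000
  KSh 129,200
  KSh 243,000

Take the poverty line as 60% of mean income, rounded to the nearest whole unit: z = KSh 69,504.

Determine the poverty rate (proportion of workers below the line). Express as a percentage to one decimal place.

20.0%

1 of the 5 workers have income below KSh 69,504.
H = 1/5 = 20.0%.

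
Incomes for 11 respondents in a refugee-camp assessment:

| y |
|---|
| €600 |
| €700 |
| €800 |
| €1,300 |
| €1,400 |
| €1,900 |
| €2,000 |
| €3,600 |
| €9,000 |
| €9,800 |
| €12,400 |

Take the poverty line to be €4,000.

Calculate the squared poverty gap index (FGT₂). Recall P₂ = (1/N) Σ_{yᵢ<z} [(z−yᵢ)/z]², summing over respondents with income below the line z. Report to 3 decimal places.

0.314

Incomes under z: €600, €700, €800, €1,300, €1,400, €1,900, €2,000, €3,600 (q = 8 of N = 11).
Normalized shortfalls: (4000−600)/4000 = 0.8500; (4000−700)/4000 = 0.8250; (4000−800)/4000 = 0.8000; (4000−1300)/4000 = 0.6750; (4000−1400)/4000 = 0.6500; (4000−1900)/4000 = 0.5250; (4000−2000)/4000 = 0.5000; (4000−3600)/4000 = 0.1000.
Squared: 0.7225; 0.6806; 0.6400; 0.4556; 0.4225; 0.2756; 0.2500; 0.0100.
Sum = 3.456875; P₂ = 3.456875 / 11 = 0.314.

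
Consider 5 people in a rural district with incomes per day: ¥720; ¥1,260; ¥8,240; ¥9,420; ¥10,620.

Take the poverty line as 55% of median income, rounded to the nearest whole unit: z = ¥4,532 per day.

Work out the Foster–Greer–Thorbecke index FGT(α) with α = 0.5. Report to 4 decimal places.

Incomes under z: ¥720, ¥1,260 (q = 2 of N = 5).
Relative gaps: (4532−720)/4532 = 0.8411; (4532−1260)/4532 = 0.7220.
Raised to α = 0.5: 0.91713; 0.84969.
Sum = 1.766824; FGT(0.5) = 1.766824 / 5 = 0.3534.

0.3534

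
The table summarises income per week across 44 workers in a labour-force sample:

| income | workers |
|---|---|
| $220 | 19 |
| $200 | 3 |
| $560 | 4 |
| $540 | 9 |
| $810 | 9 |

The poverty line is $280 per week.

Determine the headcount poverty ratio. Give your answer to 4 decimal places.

22 of the 44 workers have income below $280.
H = 22/44 = 0.5000.

0.5000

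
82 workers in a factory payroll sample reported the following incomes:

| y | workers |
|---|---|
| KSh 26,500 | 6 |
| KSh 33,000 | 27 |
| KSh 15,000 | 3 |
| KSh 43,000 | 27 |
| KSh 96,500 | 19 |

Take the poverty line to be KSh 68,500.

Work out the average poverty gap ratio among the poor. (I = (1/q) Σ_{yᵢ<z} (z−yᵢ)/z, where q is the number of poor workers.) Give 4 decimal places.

Poor units: 3×KSh 15,000, 6×KSh 26,500, 27×KSh 33,000, 27×KSh 43,000 (q = 63 of N = 82).
Relative gaps: 0.7810 (×3), 0.6131 (×6), 0.5182 (×27), 0.3723 (×27); sum = 30.065693.
The income-gap ratio divides by q (the poor only): 30.065693 / 63 = 0.4772.

0.4772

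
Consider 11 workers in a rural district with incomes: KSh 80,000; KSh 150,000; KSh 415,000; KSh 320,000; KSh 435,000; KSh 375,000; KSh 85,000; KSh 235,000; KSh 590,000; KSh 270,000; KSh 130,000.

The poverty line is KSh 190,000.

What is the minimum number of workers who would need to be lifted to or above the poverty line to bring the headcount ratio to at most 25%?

2

Currently q = 4 of N = 11 are below the line (H = 0.364).
A headcount ratio of at most 25% allows at most ⌊0.25 × 11⌋ = 2 poor workers.
So at least 4 − 2 = 2 must be lifted.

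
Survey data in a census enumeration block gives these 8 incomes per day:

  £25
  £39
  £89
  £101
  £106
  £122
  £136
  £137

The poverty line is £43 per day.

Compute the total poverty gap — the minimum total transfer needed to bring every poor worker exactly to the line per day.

Poor units: £25, £39 (q = 2 of N = 8).
Individual gaps: 43−25 = 18; 43−39 = 4.
Aggregate gap = £22.

£22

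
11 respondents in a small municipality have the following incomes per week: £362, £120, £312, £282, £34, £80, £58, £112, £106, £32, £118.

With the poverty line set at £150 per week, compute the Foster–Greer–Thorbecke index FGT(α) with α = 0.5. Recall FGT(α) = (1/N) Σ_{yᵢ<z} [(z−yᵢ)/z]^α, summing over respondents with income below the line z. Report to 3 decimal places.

0.472

Below the line: £32, £34, £58, £80, £106, £112, £118, £120 (q = 8 of N = 11).
Relative gaps: (150−32)/150 = 0.7867; (150−34)/150 = 0.7733; (150−58)/150 = 0.6133; (150−80)/150 = 0.4667; (150−106)/150 = 0.2933; (150−112)/150 = 0.2533; (150−118)/150 = 0.2133; (150−120)/150 = 0.2000.
Raised to α = 0.5: 0.88694; 0.87939; 0.78316; 0.68313; 0.54160; 0.50332; 0.46188; 0.44721.
Sum = 5.186641; FGT(0.5) = 5.186641 / 11 = 0.472.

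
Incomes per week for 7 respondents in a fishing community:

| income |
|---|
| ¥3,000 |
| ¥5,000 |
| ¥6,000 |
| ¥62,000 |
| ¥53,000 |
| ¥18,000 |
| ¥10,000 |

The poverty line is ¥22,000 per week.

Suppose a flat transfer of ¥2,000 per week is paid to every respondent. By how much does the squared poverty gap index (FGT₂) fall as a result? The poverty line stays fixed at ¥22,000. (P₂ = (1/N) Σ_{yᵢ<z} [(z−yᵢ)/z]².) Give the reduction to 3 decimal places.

Before: below the line — ¥3,000, ¥5,000, ¥6,000, ¥10,000, ¥18,000; squared poverty gap index (FGT₂) = 0.31464.
After the ¥2,000 transfer: below the line — ¥5,000, ¥7,000, ¥8,000, ¥12,000, ¥20,000; squared poverty gap index (FGT₂) = 0.24026.
Reduction = 0.31464 − 0.24026 = 0.074.

0.074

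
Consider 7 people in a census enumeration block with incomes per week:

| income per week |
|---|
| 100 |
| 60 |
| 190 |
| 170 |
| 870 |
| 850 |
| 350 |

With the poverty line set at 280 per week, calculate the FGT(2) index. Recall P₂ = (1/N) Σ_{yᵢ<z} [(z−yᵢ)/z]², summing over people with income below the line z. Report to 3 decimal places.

Below z: 60, 100, 170, 190 (q = 4 of N = 7).
Gap ratios (z−y)/z: (280−60)/280 = 0.7857; (280−100)/280 = 0.6429; (280−170)/280 = 0.3929; (280−190)/280 = 0.3214.
Squared: 0.6173; 0.4133; 0.1543; 0.1033.
Sum = 1.288265; P₂ = 1.288265 / 7 = 0.184.

0.184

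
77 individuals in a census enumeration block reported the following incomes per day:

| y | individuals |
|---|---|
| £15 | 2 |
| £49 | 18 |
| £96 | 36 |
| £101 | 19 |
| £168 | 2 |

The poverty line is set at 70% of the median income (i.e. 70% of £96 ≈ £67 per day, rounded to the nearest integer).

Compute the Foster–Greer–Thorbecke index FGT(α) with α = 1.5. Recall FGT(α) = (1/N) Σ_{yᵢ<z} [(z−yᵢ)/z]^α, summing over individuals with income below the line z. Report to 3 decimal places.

0.050

Incomes under z: 2×£15, 18×£49 (q = 20 of N = 77).
Gap ratios (z−y)/z: (67−15)/67 = 0.7761 (×2); (67−49)/67 = 0.2687 (×18).
Raised to α = 1.5: 0.68374 (×2); 0.13925 (×18).
Sum = 3.873994; FGT(1.5) = 3.873994 / 77 = 0.050.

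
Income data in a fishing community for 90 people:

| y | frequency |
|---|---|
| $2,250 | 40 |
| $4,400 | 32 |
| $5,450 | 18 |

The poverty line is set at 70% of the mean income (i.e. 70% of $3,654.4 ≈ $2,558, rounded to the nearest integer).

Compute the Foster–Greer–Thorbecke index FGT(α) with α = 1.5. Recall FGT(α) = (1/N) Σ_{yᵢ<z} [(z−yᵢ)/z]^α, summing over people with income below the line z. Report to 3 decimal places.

0.019

Below the line: 40×$2,250 (q = 40 of N = 90).
Gap ratios (z−y)/z: (2558−2250)/2558 = 0.1204 (×40).
Raised to α = 1.5: 0.04178 (×40).
Sum = 1.671226; FGT(1.5) = 1.671226 / 90 = 0.019.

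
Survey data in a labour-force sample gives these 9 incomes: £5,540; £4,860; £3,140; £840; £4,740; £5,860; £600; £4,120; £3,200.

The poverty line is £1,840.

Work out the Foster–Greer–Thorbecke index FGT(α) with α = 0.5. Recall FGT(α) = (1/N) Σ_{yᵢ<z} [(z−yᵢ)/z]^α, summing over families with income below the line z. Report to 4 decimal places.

Below z: £600, £840 (q = 2 of N = 9).
Relative gaps: (1840−600)/1840 = 0.6739; (1840−840)/1840 = 0.5435.
Raised to α = 0.5: 0.82092; 0.73721.
Sum = 1.558132; FGT(0.5) = 1.558132 / 9 = 0.1731.

0.1731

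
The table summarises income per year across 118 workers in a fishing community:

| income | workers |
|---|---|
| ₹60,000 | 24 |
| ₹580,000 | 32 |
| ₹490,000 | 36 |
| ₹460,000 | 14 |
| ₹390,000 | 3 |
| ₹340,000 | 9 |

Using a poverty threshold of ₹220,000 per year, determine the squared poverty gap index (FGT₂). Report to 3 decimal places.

Below the line: 24×₹60,000 (q = 24 of N = 118).
Gap ratios (z−y)/z: (220000−60000)/220000 = 0.7273 (×24).
Squared: 0.5289 (×24).
Sum = 12.694215; P₂ = 12.694215 / 118 = 0.108.

0.108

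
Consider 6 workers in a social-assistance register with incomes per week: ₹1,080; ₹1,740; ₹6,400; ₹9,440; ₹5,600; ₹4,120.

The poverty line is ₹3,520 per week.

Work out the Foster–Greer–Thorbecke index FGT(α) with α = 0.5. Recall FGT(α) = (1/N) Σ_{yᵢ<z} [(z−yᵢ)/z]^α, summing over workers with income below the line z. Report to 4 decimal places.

0.2573

Below z: ₹1,080, ₹1,740 (q = 2 of N = 6).
Gap ratios (z−y)/z: (3520−1080)/3520 = 0.6932; (3520−1740)/3520 = 0.5057.
Raised to α = 0.5: 0.83258; 0.71111.
Sum = 1.543688; FGT(0.5) = 1.543688 / 6 = 0.2573.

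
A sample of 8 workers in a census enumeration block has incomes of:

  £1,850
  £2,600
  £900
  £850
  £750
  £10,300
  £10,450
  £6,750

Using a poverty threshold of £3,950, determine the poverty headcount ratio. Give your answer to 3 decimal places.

5 of the 8 workers have income below £3,950.
H = 5/8 = 0.625.

0.625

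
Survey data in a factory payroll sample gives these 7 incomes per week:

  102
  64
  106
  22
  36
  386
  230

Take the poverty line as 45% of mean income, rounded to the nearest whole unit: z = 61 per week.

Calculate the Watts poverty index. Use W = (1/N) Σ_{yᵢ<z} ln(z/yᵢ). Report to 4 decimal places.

Poor units: 22, 36 (q = 2 of N = 7).
Log gaps: ln(61/22) = 1.0198; ln(61/36) = 0.5274.
W = 1.547186 / 7 = 0.2210.

0.2210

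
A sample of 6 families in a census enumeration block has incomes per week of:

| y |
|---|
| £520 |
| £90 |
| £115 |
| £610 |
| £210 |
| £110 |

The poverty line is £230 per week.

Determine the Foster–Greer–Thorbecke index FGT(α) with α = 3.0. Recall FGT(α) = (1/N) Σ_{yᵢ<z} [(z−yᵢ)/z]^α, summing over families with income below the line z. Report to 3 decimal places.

0.082

Incomes under z: £90, £110, £115, £210 (q = 4 of N = 6).
Gap ratios (z−y)/z: (230−90)/230 = 0.6087; (230−110)/230 = 0.5217; (230−115)/230 = 0.5000; (230−210)/230 = 0.0870.
Raised to α = 3.0: 0.22553; 0.14202; 0.12500; 0.00066.
Sum = 0.493209; FGT(3.0) = 0.493209 / 6 = 0.082.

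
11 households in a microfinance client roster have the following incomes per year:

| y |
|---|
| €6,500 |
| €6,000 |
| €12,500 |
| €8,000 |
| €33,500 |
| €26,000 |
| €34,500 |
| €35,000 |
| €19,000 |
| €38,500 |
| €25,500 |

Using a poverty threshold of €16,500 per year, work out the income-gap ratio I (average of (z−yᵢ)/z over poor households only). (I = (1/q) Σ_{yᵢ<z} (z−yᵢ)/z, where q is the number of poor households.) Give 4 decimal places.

0.5000

Incomes under z: €6,000, €6,500, €8,000, €12,500 (q = 4 of N = 11).
Relative gaps: 0.6364, 0.6061, 0.5152, 0.2424; sum = 2.000000.
I averages over the q = 4 poor units only: 2.000000 / 4 = 0.5000.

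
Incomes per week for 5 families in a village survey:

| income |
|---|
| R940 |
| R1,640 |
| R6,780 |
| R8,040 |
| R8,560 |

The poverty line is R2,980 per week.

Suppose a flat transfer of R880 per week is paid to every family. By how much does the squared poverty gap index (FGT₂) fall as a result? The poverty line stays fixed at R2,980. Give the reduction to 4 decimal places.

0.0991

Before: below the line — R940, R1,640; squared poverty gap index (FGT₂) = 0.134165.
After the R880 transfer: below the line — R1,820, R2,520; squared poverty gap index (FGT₂) = 0.035070.
Reduction = 0.134165 − 0.035070 = 0.0991.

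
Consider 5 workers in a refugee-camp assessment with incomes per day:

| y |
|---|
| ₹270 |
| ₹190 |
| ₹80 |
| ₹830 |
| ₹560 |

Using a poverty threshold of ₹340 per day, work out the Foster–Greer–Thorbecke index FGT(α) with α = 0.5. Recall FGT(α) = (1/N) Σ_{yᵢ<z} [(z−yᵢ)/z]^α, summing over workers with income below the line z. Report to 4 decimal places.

Below z: ₹80, ₹190, ₹270 (q = 3 of N = 5).
Shortfall ratios: (340−80)/340 = 0.7647; (340−190)/340 = 0.4412; (340−270)/340 = 0.2059.
Raised to α = 0.5: 0.87447; 0.66421; 0.45374.
Sum = 1.992428; FGT(0.5) = 1.992428 / 5 = 0.3985.

0.3985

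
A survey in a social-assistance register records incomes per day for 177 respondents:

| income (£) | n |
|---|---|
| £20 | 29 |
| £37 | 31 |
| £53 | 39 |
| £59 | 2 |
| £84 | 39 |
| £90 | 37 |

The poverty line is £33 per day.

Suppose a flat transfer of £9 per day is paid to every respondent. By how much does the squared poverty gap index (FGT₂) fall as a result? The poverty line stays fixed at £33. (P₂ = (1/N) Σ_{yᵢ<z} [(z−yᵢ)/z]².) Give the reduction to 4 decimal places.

Before: below the line — 29×£20; squared poverty gap index (FGT₂) = 0.025426.
After the £9 transfer: below the line — 29×£29; squared poverty gap index (FGT₂) = 0.002407.
Reduction = 0.025426 − 0.002407 = 0.0230.

0.0230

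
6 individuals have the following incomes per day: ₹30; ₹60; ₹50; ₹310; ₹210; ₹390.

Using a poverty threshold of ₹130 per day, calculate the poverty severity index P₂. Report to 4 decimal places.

0.2101

Poor units: ₹30, ₹50, ₹60 (q = 3 of N = 6).
Normalized shortfalls: (130−30)/130 = 0.7692; (130−50)/130 = 0.6154; (130−60)/130 = 0.5385.
Squared: 0.5917; 0.3787; 0.2899.
Sum = 1.260355; P₂ = 1.260355 / 6 = 0.2101.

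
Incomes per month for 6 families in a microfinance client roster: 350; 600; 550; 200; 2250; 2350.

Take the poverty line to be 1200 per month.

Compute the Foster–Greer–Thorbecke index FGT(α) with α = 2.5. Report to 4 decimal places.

Below the line: 200, 350, 550, 600 (q = 4 of N = 6).
Relative gaps: (1200−200)/1200 = 0.8333; (1200−350)/1200 = 0.7083; (1200−550)/1200 = 0.5417; (1200−600)/1200 = 0.5000.
Raised to α = 2.5: 0.63394; 0.42227; 0.21594; 0.17678.
Sum = 1.448927; FGT(2.5) = 1.448927 / 6 = 0.2415.

0.2415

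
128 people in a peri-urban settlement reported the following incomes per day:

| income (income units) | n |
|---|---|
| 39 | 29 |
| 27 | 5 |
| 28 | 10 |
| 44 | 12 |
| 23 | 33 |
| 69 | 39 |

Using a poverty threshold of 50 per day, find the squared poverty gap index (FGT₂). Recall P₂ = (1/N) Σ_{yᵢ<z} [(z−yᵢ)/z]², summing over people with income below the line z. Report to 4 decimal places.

0.1109

Below the line: 33×23, 5×27, 10×28, 29×39, 12×44 (q = 89 of N = 128).
Gap ratios (z−y)/z: (50−23)/50 = 0.5400 (×33); (50−27)/50 = 0.4600 (×5); (50−28)/50 = 0.4400 (×10); (50−39)/50 = 0.2200 (×29); (50−44)/50 = 0.1200 (×12).
Squared: 0.2916 (×33); 0.2116 (×5); 0.1936 (×10); 0.0484 (×29); 0.0144 (×12).
Sum = 14.193200; P₂ = 14.193200 / 128 = 0.1109.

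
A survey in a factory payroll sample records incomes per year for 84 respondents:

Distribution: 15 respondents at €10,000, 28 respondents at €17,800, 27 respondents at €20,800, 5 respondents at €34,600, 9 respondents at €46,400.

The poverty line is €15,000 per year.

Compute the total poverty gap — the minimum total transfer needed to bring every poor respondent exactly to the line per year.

Below z: 15×€10,000 (q = 15 of N = 84).
Individual gaps: 15×(15000−10000) = 75000.
Aggregate gap = €75,000.

€75,000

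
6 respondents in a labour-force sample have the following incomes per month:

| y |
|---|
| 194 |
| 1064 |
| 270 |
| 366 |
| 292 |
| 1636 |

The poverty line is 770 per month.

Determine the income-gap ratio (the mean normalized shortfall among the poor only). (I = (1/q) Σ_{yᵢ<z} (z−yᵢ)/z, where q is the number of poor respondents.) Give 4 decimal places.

0.6357

Below z: 194, 270, 292, 366 (q = 4 of N = 6).
Relative gaps: 0.7481, 0.6494, 0.6208, 0.5247; sum = 2.542857.
I averages over the q = 4 poor units only: 2.542857 / 4 = 0.6357.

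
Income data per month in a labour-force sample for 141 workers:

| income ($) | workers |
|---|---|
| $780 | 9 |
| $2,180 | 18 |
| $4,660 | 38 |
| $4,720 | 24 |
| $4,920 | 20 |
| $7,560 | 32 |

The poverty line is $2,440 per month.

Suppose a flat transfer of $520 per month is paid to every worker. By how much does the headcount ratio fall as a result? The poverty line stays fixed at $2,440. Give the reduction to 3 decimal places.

Before: below the line — 9×$780, 18×$2,180; headcount ratio = 0.19149.
After the $520 transfer: below the line — 9×$1,300; headcount ratio = 0.06383.
Reduction = 0.19149 − 0.06383 = 0.128.

0.128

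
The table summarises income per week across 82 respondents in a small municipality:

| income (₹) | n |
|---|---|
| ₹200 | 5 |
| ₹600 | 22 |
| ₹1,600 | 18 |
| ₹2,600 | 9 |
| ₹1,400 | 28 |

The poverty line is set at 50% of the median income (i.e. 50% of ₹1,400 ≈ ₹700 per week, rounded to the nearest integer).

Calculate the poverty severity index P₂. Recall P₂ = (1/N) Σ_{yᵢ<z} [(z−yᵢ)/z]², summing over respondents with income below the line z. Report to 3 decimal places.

Below z: 5×₹200, 22×₹600 (q = 27 of N = 82).
Relative gaps: (700−200)/700 = 0.7143 (×5); (700−600)/700 = 0.1429 (×22).
Squared: 0.5102 (×5); 0.0204 (×22).
Sum = 3.000000; P₂ = 3.000000 / 82 = 0.037.

0.037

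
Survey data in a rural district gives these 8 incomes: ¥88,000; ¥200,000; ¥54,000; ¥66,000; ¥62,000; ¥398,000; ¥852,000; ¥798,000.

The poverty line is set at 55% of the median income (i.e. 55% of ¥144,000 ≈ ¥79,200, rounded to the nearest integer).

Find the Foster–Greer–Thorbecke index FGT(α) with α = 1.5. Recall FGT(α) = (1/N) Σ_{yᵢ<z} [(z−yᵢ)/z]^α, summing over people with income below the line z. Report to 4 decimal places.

Incomes under z: ¥54,000, ¥62,000, ¥66,000 (q = 3 of N = 8).
Relative gaps: (79200−54000)/79200 = 0.3182; (79200−62000)/79200 = 0.2172; (79200−66000)/79200 = 0.1667.
Raised to α = 1.5: 0.17948; 0.10121; 0.06804.
Sum = 0.348726; FGT(1.5) = 0.348726 / 8 = 0.0436.

0.0436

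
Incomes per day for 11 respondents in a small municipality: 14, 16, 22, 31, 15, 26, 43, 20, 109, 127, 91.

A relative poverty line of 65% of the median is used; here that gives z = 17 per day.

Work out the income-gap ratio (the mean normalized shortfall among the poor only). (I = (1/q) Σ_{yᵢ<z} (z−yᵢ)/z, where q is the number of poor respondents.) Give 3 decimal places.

Below z: 14, 15, 16 (q = 3 of N = 11).
Relative gaps: 0.1765, 0.1176, 0.0588; sum = 0.352941.
I averages over the q = 3 poor units only: 0.352941 / 3 = 0.118.

0.118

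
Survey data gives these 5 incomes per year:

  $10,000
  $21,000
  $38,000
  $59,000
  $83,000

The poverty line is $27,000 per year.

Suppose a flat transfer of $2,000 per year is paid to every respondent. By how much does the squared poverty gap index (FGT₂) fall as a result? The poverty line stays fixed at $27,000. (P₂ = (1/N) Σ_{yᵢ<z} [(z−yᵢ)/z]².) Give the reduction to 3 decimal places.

0.023

Before: below the line — $10,000, $21,000; squared poverty gap index (FGT₂) = 0.08916.
After the $2,000 transfer: below the line — $12,000, $23,000; squared poverty gap index (FGT₂) = 0.06612.
Reduction = 0.08916 − 0.06612 = 0.023.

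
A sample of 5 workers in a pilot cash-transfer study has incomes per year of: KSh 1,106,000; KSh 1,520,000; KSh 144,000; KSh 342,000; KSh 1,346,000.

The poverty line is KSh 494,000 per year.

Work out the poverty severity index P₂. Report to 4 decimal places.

0.1193

Below the line: KSh 144,000, KSh 342,000 (q = 2 of N = 5).
Gap ratios (z−y)/z: (494000−144000)/494000 = 0.7085; (494000−342000)/494000 = 0.3077.
Squared: 0.5020; 0.0947.
Sum = 0.596650; P₂ = 0.596650 / 5 = 0.1193.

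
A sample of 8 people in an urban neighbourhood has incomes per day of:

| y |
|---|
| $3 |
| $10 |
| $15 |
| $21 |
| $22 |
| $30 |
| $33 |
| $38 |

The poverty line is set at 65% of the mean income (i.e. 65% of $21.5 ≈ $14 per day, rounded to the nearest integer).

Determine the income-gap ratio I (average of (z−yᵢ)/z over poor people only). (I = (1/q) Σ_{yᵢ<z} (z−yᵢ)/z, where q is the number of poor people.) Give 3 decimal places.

0.536

Below z: $3, $10 (q = 2 of N = 8).
Relative gaps: 0.7857, 0.2857; sum = 1.071429.
I averages over the q = 2 poor units only: 1.071429 / 2 = 0.536.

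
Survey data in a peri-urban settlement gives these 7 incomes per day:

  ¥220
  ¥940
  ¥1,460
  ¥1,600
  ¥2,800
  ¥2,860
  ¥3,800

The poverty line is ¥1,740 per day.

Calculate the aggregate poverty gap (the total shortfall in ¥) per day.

Poor units: ¥220, ¥940, ¥1,460, ¥1,600 (q = 4 of N = 7).
Individual gaps: 1740−220 = 1520; 1740−940 = 800; 1740−1460 = 280; 1740−1600 = 140.
Aggregate gap = ¥2,740.

¥2,740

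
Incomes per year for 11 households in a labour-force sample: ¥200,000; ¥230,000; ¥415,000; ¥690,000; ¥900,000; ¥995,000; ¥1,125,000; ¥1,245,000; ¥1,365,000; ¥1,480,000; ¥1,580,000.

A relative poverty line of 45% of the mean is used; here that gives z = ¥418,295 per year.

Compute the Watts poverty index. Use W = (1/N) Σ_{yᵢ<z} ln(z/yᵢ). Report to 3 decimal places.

Below z: ¥200,000, ¥230,000, ¥415,000 (q = 3 of N = 11).
ln(z/y) terms: ln(418295/200000) = 0.7379; ln(418295/230000) = 0.5981; ln(418295/415000) = 0.0079.
W = 1.343886 / 11 = 0.122.

0.122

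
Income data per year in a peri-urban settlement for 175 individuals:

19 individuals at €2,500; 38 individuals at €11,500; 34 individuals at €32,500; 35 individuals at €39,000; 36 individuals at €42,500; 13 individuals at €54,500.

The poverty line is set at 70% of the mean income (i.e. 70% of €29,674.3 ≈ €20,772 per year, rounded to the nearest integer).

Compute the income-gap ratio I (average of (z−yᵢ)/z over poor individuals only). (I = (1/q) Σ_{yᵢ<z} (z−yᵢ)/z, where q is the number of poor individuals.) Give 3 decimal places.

Below the line: 19×€2,500, 38×€11,500 (q = 57 of N = 175).
Shortfall ratios (z−y)/z: 0.8796 (×19), 0.4464 (×38); sum = 33.675332.
The income-gap ratio divides by q (the poor only): 33.675332 / 57 = 0.591.

0.591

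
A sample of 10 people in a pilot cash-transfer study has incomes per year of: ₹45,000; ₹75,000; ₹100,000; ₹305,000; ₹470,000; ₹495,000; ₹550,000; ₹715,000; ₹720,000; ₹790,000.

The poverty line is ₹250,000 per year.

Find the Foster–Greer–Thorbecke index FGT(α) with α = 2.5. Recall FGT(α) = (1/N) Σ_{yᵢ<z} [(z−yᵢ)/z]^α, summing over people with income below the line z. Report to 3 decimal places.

0.130

Incomes under z: ₹45,000, ₹75,000, ₹100,000 (q = 3 of N = 10).
Relative gaps: (250000−45000)/250000 = 0.8200; (250000−75000)/250000 = 0.7000; (250000−100000)/250000 = 0.6000.
Raised to α = 2.5: 0.60888; 0.40996; 0.27885.
Sum = 1.297702; FGT(2.5) = 1.297702 / 10 = 0.130.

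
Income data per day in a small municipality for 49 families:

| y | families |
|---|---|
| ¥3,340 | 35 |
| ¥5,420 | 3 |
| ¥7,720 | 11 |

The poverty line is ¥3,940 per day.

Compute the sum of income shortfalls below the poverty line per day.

Below z: 35×¥3,340 (q = 35 of N = 49).
Individual gaps: 35×(3940−3340) = 21000.
Aggregate gap = ¥21,000.

¥21,000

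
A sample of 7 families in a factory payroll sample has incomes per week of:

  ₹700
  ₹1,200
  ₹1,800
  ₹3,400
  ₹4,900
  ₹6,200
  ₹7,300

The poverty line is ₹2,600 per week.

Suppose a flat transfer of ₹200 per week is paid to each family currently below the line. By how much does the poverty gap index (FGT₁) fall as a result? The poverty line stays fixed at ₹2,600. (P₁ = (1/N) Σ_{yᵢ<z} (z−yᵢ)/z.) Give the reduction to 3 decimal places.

Before: below the line — ₹700, ₹1,200, ₹1,800; poverty gap index (FGT₁) = 0.22527.
After the ₹200 transfer: below the line — ₹900, ₹1,400, ₹2,000; poverty gap index (FGT₁) = 0.19231.
Reduction = 0.22527 − 0.19231 = 0.033.

0.033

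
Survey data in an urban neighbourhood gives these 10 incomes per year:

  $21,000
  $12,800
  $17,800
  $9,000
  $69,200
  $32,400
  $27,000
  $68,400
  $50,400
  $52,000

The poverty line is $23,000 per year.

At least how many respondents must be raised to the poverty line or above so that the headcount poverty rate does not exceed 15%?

3

Currently q = 4 of N = 10 are below the line (H = 0.400).
A headcount ratio of at most 15% allows at most ⌊0.15 × 10⌋ = 1 poor respondents.
So at least 4 − 1 = 3 must be lifted.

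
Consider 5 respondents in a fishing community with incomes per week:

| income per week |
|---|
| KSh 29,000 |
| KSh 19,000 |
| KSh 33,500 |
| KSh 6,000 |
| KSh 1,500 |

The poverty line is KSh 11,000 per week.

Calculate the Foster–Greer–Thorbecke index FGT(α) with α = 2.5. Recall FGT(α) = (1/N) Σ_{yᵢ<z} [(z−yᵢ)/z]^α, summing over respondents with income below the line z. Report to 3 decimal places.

Poor units: KSh 1,500, KSh 6,000 (q = 2 of N = 5).
Relative gaps: (11000−1500)/11000 = 0.8636; (11000−6000)/11000 = 0.4545.
Raised to α = 2.5: 0.69315; 0.13930.
Sum = 0.832448; FGT(2.5) = 0.832448 / 5 = 0.166.

0.166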